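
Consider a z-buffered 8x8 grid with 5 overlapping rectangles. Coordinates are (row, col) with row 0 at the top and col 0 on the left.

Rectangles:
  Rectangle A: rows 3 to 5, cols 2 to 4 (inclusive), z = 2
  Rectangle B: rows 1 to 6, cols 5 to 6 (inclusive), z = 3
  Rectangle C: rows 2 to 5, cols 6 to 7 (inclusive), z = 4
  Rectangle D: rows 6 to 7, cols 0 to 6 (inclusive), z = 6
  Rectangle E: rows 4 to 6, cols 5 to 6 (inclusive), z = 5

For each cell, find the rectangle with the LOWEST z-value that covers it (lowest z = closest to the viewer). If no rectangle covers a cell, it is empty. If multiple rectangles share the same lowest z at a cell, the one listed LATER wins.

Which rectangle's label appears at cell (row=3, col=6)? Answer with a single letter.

Answer: B

Derivation:
Check cell (3,6):
  A: rows 3-5 cols 2-4 -> outside (col miss)
  B: rows 1-6 cols 5-6 z=3 -> covers; best now B (z=3)
  C: rows 2-5 cols 6-7 z=4 -> covers; best now B (z=3)
  D: rows 6-7 cols 0-6 -> outside (row miss)
  E: rows 4-6 cols 5-6 -> outside (row miss)
Winner: B at z=3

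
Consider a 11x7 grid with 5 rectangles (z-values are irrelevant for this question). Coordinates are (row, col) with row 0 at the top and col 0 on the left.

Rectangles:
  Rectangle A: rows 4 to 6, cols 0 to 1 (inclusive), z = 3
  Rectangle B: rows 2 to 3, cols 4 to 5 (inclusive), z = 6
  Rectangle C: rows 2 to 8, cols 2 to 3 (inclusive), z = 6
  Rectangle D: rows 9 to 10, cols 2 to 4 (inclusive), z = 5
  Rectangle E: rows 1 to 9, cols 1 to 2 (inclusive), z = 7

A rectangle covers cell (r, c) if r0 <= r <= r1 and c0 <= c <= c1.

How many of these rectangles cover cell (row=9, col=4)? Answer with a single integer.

Check cell (9,4):
  A: rows 4-6 cols 0-1 -> outside (row miss)
  B: rows 2-3 cols 4-5 -> outside (row miss)
  C: rows 2-8 cols 2-3 -> outside (row miss)
  D: rows 9-10 cols 2-4 -> covers
  E: rows 1-9 cols 1-2 -> outside (col miss)
Count covering = 1

Answer: 1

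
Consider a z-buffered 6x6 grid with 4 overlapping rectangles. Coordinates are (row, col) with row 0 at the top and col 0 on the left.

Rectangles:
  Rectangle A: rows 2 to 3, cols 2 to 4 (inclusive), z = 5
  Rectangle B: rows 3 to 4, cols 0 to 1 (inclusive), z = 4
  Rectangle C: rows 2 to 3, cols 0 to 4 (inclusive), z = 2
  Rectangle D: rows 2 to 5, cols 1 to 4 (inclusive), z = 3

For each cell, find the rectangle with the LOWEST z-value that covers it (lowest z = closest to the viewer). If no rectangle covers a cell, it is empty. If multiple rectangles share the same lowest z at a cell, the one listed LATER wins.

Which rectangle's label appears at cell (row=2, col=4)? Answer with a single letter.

Check cell (2,4):
  A: rows 2-3 cols 2-4 z=5 -> covers; best now A (z=5)
  B: rows 3-4 cols 0-1 -> outside (row miss)
  C: rows 2-3 cols 0-4 z=2 -> covers; best now C (z=2)
  D: rows 2-5 cols 1-4 z=3 -> covers; best now C (z=2)
Winner: C at z=2

Answer: C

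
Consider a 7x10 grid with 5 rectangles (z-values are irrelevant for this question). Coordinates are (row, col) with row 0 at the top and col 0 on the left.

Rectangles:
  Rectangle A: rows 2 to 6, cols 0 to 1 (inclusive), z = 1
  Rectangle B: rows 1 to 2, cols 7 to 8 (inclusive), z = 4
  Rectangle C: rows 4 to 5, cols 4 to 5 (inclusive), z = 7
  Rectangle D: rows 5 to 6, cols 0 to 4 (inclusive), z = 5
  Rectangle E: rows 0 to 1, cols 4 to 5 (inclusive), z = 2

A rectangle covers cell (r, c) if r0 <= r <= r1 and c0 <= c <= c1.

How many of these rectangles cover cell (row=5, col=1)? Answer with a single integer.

Check cell (5,1):
  A: rows 2-6 cols 0-1 -> covers
  B: rows 1-2 cols 7-8 -> outside (row miss)
  C: rows 4-5 cols 4-5 -> outside (col miss)
  D: rows 5-6 cols 0-4 -> covers
  E: rows 0-1 cols 4-5 -> outside (row miss)
Count covering = 2

Answer: 2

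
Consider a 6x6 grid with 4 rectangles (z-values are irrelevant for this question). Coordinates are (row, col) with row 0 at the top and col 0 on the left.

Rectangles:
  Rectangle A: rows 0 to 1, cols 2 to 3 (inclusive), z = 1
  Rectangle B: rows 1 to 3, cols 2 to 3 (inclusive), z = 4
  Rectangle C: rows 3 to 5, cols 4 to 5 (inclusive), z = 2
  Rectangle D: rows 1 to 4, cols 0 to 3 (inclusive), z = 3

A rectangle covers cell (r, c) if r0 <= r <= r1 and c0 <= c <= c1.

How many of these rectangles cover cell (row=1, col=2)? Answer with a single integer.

Answer: 3

Derivation:
Check cell (1,2):
  A: rows 0-1 cols 2-3 -> covers
  B: rows 1-3 cols 2-3 -> covers
  C: rows 3-5 cols 4-5 -> outside (row miss)
  D: rows 1-4 cols 0-3 -> covers
Count covering = 3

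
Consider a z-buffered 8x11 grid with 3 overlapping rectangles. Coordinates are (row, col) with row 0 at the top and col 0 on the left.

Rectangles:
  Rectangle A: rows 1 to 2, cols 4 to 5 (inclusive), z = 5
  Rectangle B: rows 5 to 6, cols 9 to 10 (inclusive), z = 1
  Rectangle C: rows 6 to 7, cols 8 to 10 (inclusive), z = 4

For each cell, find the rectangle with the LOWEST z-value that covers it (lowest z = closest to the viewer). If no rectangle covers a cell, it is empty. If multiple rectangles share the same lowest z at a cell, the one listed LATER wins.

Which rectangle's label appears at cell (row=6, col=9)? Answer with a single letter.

Answer: B

Derivation:
Check cell (6,9):
  A: rows 1-2 cols 4-5 -> outside (row miss)
  B: rows 5-6 cols 9-10 z=1 -> covers; best now B (z=1)
  C: rows 6-7 cols 8-10 z=4 -> covers; best now B (z=1)
Winner: B at z=1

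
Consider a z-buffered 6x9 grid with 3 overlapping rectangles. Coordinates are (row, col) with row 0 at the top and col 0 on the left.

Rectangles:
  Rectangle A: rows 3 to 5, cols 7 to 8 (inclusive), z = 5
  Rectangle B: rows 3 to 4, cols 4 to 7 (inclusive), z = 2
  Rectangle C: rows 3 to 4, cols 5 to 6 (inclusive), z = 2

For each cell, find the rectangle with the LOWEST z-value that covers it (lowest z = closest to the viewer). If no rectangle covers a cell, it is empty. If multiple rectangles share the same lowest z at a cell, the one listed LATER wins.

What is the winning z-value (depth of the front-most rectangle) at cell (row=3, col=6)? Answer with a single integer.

Answer: 2

Derivation:
Check cell (3,6):
  A: rows 3-5 cols 7-8 -> outside (col miss)
  B: rows 3-4 cols 4-7 z=2 -> covers; best now B (z=2)
  C: rows 3-4 cols 5-6 z=2 -> covers; best now C (z=2)
Winner: C at z=2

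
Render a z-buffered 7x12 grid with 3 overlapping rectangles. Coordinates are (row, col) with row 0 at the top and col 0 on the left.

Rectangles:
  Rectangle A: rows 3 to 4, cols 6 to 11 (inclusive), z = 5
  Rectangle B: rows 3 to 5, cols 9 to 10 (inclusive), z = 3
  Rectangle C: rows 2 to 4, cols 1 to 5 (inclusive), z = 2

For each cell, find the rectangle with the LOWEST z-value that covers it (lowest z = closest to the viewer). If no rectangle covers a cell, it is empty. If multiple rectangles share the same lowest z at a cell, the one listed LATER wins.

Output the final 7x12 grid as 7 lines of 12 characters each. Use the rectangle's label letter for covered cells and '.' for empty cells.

............
............
.CCCCC......
.CCCCCAAABBA
.CCCCCAAABBA
.........BB.
............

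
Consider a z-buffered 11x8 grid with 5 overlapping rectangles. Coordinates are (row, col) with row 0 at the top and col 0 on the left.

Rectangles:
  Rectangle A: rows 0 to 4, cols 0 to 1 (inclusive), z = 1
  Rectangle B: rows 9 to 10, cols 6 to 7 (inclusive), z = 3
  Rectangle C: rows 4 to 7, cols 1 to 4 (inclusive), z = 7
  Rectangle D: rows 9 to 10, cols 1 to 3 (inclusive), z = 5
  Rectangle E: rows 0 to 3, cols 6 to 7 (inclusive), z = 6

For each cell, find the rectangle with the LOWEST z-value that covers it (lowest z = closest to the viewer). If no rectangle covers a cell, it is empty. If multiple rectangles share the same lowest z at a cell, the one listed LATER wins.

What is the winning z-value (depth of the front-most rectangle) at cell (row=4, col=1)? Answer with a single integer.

Answer: 1

Derivation:
Check cell (4,1):
  A: rows 0-4 cols 0-1 z=1 -> covers; best now A (z=1)
  B: rows 9-10 cols 6-7 -> outside (row miss)
  C: rows 4-7 cols 1-4 z=7 -> covers; best now A (z=1)
  D: rows 9-10 cols 1-3 -> outside (row miss)
  E: rows 0-3 cols 6-7 -> outside (row miss)
Winner: A at z=1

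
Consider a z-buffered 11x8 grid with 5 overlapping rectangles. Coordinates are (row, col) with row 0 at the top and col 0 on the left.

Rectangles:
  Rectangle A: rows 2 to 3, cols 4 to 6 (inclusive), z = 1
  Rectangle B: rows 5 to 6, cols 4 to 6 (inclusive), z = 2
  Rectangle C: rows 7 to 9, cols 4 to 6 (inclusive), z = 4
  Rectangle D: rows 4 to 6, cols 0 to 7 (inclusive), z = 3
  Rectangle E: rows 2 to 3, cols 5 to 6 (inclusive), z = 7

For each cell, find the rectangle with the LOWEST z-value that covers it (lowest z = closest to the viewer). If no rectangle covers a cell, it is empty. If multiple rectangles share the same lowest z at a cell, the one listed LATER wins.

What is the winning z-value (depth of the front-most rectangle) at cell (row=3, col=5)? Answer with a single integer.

Answer: 1

Derivation:
Check cell (3,5):
  A: rows 2-3 cols 4-6 z=1 -> covers; best now A (z=1)
  B: rows 5-6 cols 4-6 -> outside (row miss)
  C: rows 7-9 cols 4-6 -> outside (row miss)
  D: rows 4-6 cols 0-7 -> outside (row miss)
  E: rows 2-3 cols 5-6 z=7 -> covers; best now A (z=1)
Winner: A at z=1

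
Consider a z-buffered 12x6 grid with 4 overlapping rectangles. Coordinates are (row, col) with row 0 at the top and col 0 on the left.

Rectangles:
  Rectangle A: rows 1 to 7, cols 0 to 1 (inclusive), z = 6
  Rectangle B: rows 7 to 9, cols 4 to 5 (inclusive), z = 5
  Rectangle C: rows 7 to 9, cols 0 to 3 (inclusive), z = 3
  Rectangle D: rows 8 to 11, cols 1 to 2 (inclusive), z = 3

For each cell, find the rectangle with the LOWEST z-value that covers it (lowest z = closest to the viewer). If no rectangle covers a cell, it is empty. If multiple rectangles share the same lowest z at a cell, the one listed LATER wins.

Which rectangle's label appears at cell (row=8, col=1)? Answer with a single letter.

Check cell (8,1):
  A: rows 1-7 cols 0-1 -> outside (row miss)
  B: rows 7-9 cols 4-5 -> outside (col miss)
  C: rows 7-9 cols 0-3 z=3 -> covers; best now C (z=3)
  D: rows 8-11 cols 1-2 z=3 -> covers; best now D (z=3)
Winner: D at z=3

Answer: D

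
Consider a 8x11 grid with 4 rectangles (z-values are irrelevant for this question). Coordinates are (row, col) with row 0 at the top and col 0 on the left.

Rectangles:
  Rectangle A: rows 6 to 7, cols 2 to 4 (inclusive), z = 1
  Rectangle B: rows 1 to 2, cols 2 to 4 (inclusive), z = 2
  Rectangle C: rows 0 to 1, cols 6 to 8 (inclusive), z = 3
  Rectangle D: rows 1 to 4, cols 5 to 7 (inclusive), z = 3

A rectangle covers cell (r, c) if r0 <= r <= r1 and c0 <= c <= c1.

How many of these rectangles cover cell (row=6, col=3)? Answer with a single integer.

Check cell (6,3):
  A: rows 6-7 cols 2-4 -> covers
  B: rows 1-2 cols 2-4 -> outside (row miss)
  C: rows 0-1 cols 6-8 -> outside (row miss)
  D: rows 1-4 cols 5-7 -> outside (row miss)
Count covering = 1

Answer: 1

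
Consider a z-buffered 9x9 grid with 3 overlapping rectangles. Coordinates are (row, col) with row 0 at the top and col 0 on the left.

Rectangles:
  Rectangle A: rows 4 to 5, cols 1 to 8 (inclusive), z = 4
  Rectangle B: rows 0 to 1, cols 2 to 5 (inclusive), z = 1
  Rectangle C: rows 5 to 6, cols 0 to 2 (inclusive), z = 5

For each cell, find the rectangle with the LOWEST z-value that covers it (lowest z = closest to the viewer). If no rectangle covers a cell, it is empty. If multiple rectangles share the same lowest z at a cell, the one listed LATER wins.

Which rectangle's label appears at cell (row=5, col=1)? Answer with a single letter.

Check cell (5,1):
  A: rows 4-5 cols 1-8 z=4 -> covers; best now A (z=4)
  B: rows 0-1 cols 2-5 -> outside (row miss)
  C: rows 5-6 cols 0-2 z=5 -> covers; best now A (z=4)
Winner: A at z=4

Answer: A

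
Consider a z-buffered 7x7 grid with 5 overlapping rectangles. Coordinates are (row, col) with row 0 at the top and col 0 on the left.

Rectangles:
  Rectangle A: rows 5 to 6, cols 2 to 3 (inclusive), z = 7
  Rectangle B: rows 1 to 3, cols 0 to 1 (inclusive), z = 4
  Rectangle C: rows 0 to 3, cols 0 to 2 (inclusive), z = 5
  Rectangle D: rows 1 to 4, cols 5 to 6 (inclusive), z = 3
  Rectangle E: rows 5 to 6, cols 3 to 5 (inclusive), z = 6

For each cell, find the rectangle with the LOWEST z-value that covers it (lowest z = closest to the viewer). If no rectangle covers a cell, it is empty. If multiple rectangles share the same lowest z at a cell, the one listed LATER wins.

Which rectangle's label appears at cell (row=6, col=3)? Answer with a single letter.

Check cell (6,3):
  A: rows 5-6 cols 2-3 z=7 -> covers; best now A (z=7)
  B: rows 1-3 cols 0-1 -> outside (row miss)
  C: rows 0-3 cols 0-2 -> outside (row miss)
  D: rows 1-4 cols 5-6 -> outside (row miss)
  E: rows 5-6 cols 3-5 z=6 -> covers; best now E (z=6)
Winner: E at z=6

Answer: E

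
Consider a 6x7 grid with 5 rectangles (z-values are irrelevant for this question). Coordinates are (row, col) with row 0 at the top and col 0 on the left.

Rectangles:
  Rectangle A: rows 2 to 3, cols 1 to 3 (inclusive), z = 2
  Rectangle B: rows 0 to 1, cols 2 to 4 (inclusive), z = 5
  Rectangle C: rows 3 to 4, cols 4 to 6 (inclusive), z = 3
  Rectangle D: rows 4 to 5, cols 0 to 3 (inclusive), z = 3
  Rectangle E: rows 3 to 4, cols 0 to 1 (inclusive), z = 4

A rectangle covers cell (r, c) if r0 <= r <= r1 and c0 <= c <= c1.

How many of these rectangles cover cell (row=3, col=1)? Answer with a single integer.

Answer: 2

Derivation:
Check cell (3,1):
  A: rows 2-3 cols 1-3 -> covers
  B: rows 0-1 cols 2-4 -> outside (row miss)
  C: rows 3-4 cols 4-6 -> outside (col miss)
  D: rows 4-5 cols 0-3 -> outside (row miss)
  E: rows 3-4 cols 0-1 -> covers
Count covering = 2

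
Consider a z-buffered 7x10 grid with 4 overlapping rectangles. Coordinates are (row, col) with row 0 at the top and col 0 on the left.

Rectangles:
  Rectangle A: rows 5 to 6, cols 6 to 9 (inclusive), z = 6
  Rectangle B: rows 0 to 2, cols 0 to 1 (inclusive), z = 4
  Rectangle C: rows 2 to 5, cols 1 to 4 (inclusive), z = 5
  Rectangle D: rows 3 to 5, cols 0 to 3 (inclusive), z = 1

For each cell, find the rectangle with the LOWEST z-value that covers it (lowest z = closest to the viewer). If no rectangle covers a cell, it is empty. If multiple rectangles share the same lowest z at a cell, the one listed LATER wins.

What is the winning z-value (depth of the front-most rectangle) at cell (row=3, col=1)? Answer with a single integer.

Check cell (3,1):
  A: rows 5-6 cols 6-9 -> outside (row miss)
  B: rows 0-2 cols 0-1 -> outside (row miss)
  C: rows 2-5 cols 1-4 z=5 -> covers; best now C (z=5)
  D: rows 3-5 cols 0-3 z=1 -> covers; best now D (z=1)
Winner: D at z=1

Answer: 1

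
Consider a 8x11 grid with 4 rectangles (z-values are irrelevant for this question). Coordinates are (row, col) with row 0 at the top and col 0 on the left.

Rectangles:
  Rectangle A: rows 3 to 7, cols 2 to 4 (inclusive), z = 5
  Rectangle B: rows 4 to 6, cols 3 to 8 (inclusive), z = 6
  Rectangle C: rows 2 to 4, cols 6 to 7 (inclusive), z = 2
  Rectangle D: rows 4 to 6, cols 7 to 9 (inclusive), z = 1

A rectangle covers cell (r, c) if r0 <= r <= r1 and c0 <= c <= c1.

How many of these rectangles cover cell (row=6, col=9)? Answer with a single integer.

Answer: 1

Derivation:
Check cell (6,9):
  A: rows 3-7 cols 2-4 -> outside (col miss)
  B: rows 4-6 cols 3-8 -> outside (col miss)
  C: rows 2-4 cols 6-7 -> outside (row miss)
  D: rows 4-6 cols 7-9 -> covers
Count covering = 1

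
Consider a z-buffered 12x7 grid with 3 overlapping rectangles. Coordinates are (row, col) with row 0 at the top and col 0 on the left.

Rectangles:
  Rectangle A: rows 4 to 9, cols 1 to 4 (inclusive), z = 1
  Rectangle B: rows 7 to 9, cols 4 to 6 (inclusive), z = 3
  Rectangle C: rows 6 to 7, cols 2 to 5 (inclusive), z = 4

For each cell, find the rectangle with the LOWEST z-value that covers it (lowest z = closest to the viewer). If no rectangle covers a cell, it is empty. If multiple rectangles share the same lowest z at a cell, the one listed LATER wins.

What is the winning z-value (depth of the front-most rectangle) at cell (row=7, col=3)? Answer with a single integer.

Answer: 1

Derivation:
Check cell (7,3):
  A: rows 4-9 cols 1-4 z=1 -> covers; best now A (z=1)
  B: rows 7-9 cols 4-6 -> outside (col miss)
  C: rows 6-7 cols 2-5 z=4 -> covers; best now A (z=1)
Winner: A at z=1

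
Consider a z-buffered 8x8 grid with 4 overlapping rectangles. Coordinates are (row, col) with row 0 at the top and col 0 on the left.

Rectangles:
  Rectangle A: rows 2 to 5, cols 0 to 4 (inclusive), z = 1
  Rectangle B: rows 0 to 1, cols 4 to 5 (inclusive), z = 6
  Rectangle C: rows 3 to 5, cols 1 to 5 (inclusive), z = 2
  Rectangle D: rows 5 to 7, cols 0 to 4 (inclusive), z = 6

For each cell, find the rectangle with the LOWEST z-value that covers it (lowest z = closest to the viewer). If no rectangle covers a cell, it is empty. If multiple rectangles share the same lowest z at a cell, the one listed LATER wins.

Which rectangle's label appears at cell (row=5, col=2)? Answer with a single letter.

Answer: A

Derivation:
Check cell (5,2):
  A: rows 2-5 cols 0-4 z=1 -> covers; best now A (z=1)
  B: rows 0-1 cols 4-5 -> outside (row miss)
  C: rows 3-5 cols 1-5 z=2 -> covers; best now A (z=1)
  D: rows 5-7 cols 0-4 z=6 -> covers; best now A (z=1)
Winner: A at z=1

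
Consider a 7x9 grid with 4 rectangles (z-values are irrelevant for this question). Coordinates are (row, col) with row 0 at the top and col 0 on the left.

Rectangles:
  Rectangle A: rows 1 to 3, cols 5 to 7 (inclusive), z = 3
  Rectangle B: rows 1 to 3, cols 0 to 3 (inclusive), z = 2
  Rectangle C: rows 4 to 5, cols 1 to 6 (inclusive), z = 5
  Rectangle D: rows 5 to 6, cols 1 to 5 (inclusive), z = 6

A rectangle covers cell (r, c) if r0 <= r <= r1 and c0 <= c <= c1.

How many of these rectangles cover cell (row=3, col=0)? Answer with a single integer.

Check cell (3,0):
  A: rows 1-3 cols 5-7 -> outside (col miss)
  B: rows 1-3 cols 0-3 -> covers
  C: rows 4-5 cols 1-6 -> outside (row miss)
  D: rows 5-6 cols 1-5 -> outside (row miss)
Count covering = 1

Answer: 1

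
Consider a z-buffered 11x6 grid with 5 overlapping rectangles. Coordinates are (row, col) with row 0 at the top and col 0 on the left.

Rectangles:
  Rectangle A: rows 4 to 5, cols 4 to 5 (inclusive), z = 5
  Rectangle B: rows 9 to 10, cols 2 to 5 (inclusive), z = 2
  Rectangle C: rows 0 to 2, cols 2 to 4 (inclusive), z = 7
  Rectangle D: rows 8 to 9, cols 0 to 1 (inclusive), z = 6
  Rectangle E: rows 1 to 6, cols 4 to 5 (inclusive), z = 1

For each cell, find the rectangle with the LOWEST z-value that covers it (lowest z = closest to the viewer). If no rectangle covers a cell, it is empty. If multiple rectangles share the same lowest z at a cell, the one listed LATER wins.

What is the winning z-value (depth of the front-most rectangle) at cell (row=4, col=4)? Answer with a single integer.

Answer: 1

Derivation:
Check cell (4,4):
  A: rows 4-5 cols 4-5 z=5 -> covers; best now A (z=5)
  B: rows 9-10 cols 2-5 -> outside (row miss)
  C: rows 0-2 cols 2-4 -> outside (row miss)
  D: rows 8-9 cols 0-1 -> outside (row miss)
  E: rows 1-6 cols 4-5 z=1 -> covers; best now E (z=1)
Winner: E at z=1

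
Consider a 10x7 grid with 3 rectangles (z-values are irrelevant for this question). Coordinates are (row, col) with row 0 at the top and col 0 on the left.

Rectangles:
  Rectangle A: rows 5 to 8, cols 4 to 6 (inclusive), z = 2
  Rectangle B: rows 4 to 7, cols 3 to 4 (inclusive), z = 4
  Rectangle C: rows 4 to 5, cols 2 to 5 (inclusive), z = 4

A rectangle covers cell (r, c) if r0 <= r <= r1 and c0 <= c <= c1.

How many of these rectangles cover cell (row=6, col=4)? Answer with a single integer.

Answer: 2

Derivation:
Check cell (6,4):
  A: rows 5-8 cols 4-6 -> covers
  B: rows 4-7 cols 3-4 -> covers
  C: rows 4-5 cols 2-5 -> outside (row miss)
Count covering = 2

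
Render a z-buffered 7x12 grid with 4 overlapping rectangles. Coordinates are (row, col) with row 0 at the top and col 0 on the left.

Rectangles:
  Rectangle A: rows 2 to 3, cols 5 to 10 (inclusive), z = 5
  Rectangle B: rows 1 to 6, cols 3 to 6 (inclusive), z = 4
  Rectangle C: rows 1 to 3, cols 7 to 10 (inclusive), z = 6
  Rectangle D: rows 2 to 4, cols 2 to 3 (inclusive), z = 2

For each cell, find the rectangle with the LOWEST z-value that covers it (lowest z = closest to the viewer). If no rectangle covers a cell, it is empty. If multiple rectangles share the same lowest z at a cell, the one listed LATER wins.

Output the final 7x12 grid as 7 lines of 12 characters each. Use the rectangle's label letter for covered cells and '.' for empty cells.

............
...BBBBCCCC.
..DDBBBAAAA.
..DDBBBAAAA.
..DDBBB.....
...BBBB.....
...BBBB.....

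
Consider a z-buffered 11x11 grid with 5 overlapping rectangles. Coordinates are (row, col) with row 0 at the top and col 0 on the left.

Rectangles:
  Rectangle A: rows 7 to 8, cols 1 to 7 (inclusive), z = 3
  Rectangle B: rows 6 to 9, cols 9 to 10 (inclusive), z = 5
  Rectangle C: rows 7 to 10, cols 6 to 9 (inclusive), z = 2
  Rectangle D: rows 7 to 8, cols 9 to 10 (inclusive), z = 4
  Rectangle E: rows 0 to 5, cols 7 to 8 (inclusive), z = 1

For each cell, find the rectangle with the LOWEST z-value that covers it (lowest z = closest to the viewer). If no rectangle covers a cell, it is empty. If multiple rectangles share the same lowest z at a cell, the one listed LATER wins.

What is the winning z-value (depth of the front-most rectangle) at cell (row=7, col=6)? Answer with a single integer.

Check cell (7,6):
  A: rows 7-8 cols 1-7 z=3 -> covers; best now A (z=3)
  B: rows 6-9 cols 9-10 -> outside (col miss)
  C: rows 7-10 cols 6-9 z=2 -> covers; best now C (z=2)
  D: rows 7-8 cols 9-10 -> outside (col miss)
  E: rows 0-5 cols 7-8 -> outside (row miss)
Winner: C at z=2

Answer: 2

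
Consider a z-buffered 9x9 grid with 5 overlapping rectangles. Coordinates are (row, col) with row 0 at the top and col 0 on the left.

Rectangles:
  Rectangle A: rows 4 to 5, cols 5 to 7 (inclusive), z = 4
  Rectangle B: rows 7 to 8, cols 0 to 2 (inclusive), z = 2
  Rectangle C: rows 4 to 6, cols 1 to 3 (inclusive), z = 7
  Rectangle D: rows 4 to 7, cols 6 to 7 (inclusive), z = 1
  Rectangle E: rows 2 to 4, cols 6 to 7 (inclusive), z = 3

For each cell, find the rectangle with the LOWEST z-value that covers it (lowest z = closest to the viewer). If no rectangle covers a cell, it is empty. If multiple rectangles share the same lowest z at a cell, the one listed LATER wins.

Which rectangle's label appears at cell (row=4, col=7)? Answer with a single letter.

Check cell (4,7):
  A: rows 4-5 cols 5-7 z=4 -> covers; best now A (z=4)
  B: rows 7-8 cols 0-2 -> outside (row miss)
  C: rows 4-6 cols 1-3 -> outside (col miss)
  D: rows 4-7 cols 6-7 z=1 -> covers; best now D (z=1)
  E: rows 2-4 cols 6-7 z=3 -> covers; best now D (z=1)
Winner: D at z=1

Answer: D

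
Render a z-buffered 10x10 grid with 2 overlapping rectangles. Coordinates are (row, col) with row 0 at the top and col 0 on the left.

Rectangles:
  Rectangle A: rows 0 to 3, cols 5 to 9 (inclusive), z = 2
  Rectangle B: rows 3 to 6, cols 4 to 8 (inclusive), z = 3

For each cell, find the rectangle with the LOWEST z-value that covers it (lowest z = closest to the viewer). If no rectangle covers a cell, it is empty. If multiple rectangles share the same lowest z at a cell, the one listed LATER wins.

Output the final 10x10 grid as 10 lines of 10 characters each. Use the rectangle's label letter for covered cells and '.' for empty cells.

.....AAAAA
.....AAAAA
.....AAAAA
....BAAAAA
....BBBBB.
....BBBBB.
....BBBBB.
..........
..........
..........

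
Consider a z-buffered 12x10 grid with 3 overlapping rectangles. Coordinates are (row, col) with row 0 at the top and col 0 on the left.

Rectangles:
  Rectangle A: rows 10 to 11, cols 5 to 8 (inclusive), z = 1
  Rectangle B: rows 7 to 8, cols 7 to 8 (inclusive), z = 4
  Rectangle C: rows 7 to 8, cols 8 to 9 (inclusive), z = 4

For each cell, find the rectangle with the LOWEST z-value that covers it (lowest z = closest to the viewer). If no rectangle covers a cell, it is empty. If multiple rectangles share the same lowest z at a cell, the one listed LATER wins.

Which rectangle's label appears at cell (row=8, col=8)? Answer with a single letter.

Check cell (8,8):
  A: rows 10-11 cols 5-8 -> outside (row miss)
  B: rows 7-8 cols 7-8 z=4 -> covers; best now B (z=4)
  C: rows 7-8 cols 8-9 z=4 -> covers; best now C (z=4)
Winner: C at z=4

Answer: C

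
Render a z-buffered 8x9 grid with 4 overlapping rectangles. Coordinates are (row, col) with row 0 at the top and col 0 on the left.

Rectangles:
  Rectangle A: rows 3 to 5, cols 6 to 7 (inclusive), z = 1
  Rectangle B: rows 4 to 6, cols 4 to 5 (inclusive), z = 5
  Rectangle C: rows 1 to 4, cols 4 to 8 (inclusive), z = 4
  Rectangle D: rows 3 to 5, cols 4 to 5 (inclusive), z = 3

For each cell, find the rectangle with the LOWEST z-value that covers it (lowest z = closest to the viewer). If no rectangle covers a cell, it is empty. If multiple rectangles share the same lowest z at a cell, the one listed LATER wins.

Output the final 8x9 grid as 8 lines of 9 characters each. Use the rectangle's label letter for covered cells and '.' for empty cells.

.........
....CCCCC
....CCCCC
....DDAAC
....DDAAC
....DDAA.
....BB...
.........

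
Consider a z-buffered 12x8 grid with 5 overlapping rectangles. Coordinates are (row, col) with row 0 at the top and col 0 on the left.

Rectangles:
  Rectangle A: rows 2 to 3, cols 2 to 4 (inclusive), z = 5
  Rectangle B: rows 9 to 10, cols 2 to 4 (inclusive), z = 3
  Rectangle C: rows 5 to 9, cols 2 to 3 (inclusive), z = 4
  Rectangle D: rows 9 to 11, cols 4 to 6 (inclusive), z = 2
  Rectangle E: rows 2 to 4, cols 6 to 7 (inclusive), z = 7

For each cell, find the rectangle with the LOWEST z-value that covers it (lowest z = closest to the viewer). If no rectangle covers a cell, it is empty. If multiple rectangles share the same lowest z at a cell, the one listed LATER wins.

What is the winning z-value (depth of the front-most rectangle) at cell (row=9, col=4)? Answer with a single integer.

Check cell (9,4):
  A: rows 2-3 cols 2-4 -> outside (row miss)
  B: rows 9-10 cols 2-4 z=3 -> covers; best now B (z=3)
  C: rows 5-9 cols 2-3 -> outside (col miss)
  D: rows 9-11 cols 4-6 z=2 -> covers; best now D (z=2)
  E: rows 2-4 cols 6-7 -> outside (row miss)
Winner: D at z=2

Answer: 2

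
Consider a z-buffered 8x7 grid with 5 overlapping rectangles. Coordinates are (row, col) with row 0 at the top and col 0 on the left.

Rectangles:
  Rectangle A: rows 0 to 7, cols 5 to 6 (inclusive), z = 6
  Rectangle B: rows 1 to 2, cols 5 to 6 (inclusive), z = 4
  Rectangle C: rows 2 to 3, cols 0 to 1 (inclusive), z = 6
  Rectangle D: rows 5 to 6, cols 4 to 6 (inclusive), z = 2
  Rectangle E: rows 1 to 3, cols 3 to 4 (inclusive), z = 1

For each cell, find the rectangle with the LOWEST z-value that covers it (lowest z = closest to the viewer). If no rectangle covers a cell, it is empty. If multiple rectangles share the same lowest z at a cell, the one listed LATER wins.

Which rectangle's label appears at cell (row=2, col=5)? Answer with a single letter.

Check cell (2,5):
  A: rows 0-7 cols 5-6 z=6 -> covers; best now A (z=6)
  B: rows 1-2 cols 5-6 z=4 -> covers; best now B (z=4)
  C: rows 2-3 cols 0-1 -> outside (col miss)
  D: rows 5-6 cols 4-6 -> outside (row miss)
  E: rows 1-3 cols 3-4 -> outside (col miss)
Winner: B at z=4

Answer: B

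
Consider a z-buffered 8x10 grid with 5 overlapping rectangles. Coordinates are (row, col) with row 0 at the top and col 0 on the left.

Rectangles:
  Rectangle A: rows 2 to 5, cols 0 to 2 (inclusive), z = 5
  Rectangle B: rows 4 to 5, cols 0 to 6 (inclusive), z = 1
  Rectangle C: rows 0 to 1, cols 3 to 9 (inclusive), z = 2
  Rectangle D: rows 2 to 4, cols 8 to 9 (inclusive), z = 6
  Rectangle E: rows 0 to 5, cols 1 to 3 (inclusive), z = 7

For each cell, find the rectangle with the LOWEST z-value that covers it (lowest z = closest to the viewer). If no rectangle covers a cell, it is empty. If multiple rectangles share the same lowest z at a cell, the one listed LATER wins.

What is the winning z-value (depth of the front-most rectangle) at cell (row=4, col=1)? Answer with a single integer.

Check cell (4,1):
  A: rows 2-5 cols 0-2 z=5 -> covers; best now A (z=5)
  B: rows 4-5 cols 0-6 z=1 -> covers; best now B (z=1)
  C: rows 0-1 cols 3-9 -> outside (row miss)
  D: rows 2-4 cols 8-9 -> outside (col miss)
  E: rows 0-5 cols 1-3 z=7 -> covers; best now B (z=1)
Winner: B at z=1

Answer: 1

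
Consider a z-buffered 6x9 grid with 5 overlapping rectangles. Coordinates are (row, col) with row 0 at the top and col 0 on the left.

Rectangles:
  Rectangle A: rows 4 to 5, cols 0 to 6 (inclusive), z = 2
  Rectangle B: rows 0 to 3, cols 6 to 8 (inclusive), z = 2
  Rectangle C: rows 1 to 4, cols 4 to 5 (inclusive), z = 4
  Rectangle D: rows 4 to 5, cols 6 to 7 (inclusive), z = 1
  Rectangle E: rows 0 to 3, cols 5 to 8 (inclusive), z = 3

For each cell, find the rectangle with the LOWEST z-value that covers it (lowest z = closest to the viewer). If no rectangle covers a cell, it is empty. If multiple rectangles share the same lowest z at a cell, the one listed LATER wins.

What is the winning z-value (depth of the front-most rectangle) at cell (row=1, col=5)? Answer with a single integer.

Check cell (1,5):
  A: rows 4-5 cols 0-6 -> outside (row miss)
  B: rows 0-3 cols 6-8 -> outside (col miss)
  C: rows 1-4 cols 4-5 z=4 -> covers; best now C (z=4)
  D: rows 4-5 cols 6-7 -> outside (row miss)
  E: rows 0-3 cols 5-8 z=3 -> covers; best now E (z=3)
Winner: E at z=3

Answer: 3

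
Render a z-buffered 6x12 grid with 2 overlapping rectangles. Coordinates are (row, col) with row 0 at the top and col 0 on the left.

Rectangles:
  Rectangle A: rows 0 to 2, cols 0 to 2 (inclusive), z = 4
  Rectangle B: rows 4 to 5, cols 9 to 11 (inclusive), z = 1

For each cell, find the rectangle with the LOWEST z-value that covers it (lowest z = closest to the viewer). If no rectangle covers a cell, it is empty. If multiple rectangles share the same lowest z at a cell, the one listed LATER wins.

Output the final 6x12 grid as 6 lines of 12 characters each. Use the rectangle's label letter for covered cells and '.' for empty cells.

AAA.........
AAA.........
AAA.........
............
.........BBB
.........BBB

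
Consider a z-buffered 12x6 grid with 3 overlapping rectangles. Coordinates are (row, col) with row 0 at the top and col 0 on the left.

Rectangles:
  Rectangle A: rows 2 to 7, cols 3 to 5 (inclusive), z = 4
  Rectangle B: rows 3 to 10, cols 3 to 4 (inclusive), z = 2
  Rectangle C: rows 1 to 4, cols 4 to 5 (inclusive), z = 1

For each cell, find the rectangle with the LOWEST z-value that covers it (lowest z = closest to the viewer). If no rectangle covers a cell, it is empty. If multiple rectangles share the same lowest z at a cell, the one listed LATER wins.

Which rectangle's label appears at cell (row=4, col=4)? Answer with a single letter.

Check cell (4,4):
  A: rows 2-7 cols 3-5 z=4 -> covers; best now A (z=4)
  B: rows 3-10 cols 3-4 z=2 -> covers; best now B (z=2)
  C: rows 1-4 cols 4-5 z=1 -> covers; best now C (z=1)
Winner: C at z=1

Answer: C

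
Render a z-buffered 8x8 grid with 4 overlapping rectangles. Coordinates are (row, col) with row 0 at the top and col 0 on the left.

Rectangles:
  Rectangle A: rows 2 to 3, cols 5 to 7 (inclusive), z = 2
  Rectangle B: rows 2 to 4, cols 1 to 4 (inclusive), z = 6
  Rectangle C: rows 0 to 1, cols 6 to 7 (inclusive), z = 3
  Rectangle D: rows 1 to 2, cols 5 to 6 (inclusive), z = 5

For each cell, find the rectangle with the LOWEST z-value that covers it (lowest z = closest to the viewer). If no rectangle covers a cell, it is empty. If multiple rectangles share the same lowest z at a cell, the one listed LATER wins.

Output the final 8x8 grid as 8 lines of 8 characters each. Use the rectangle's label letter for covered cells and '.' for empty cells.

......CC
.....DCC
.BBBBAAA
.BBBBAAA
.BBBB...
........
........
........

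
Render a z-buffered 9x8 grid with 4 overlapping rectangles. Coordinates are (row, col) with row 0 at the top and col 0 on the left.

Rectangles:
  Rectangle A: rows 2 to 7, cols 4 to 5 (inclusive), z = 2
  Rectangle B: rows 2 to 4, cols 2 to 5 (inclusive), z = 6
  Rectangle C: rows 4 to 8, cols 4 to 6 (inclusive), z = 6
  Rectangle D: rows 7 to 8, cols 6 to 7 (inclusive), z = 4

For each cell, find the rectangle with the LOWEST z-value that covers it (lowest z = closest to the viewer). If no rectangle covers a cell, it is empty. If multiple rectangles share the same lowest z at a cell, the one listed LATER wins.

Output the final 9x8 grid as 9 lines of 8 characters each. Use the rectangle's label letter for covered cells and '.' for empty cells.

........
........
..BBAA..
..BBAA..
..BBAAC.
....AAC.
....AAC.
....AADD
....CCDD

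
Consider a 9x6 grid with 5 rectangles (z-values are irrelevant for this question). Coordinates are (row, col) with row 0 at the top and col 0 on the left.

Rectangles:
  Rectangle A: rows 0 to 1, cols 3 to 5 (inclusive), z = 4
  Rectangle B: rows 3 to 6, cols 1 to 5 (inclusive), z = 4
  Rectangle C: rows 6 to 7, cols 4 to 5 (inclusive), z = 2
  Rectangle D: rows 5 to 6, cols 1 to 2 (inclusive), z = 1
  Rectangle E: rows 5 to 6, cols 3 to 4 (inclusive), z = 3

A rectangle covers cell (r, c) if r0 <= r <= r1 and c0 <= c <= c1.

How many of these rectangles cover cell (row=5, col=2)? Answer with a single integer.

Answer: 2

Derivation:
Check cell (5,2):
  A: rows 0-1 cols 3-5 -> outside (row miss)
  B: rows 3-6 cols 1-5 -> covers
  C: rows 6-7 cols 4-5 -> outside (row miss)
  D: rows 5-6 cols 1-2 -> covers
  E: rows 5-6 cols 3-4 -> outside (col miss)
Count covering = 2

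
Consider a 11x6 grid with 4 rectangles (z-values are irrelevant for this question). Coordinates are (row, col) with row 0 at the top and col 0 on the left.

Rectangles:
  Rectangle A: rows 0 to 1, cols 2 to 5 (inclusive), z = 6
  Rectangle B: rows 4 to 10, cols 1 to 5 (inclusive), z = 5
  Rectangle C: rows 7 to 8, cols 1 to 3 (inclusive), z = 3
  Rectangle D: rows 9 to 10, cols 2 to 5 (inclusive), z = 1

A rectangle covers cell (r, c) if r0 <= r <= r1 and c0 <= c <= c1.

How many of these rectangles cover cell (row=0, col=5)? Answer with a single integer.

Check cell (0,5):
  A: rows 0-1 cols 2-5 -> covers
  B: rows 4-10 cols 1-5 -> outside (row miss)
  C: rows 7-8 cols 1-3 -> outside (row miss)
  D: rows 9-10 cols 2-5 -> outside (row miss)
Count covering = 1

Answer: 1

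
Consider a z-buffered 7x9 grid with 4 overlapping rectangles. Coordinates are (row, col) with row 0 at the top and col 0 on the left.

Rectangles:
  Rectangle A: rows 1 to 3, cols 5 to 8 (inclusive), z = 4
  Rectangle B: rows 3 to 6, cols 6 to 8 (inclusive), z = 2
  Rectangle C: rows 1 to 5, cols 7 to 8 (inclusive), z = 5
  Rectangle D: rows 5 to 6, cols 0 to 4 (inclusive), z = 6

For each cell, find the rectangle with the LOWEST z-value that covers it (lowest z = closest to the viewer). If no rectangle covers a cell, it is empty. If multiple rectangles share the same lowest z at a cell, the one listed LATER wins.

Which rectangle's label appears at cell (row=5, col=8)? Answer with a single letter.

Check cell (5,8):
  A: rows 1-3 cols 5-8 -> outside (row miss)
  B: rows 3-6 cols 6-8 z=2 -> covers; best now B (z=2)
  C: rows 1-5 cols 7-8 z=5 -> covers; best now B (z=2)
  D: rows 5-6 cols 0-4 -> outside (col miss)
Winner: B at z=2

Answer: B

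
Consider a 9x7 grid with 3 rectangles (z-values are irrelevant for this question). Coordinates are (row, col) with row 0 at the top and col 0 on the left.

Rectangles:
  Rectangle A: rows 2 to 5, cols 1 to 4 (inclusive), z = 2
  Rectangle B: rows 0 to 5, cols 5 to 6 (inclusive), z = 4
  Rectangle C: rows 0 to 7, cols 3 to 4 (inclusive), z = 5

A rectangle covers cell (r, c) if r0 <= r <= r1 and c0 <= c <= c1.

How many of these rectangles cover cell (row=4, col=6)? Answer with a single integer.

Answer: 1

Derivation:
Check cell (4,6):
  A: rows 2-5 cols 1-4 -> outside (col miss)
  B: rows 0-5 cols 5-6 -> covers
  C: rows 0-7 cols 3-4 -> outside (col miss)
Count covering = 1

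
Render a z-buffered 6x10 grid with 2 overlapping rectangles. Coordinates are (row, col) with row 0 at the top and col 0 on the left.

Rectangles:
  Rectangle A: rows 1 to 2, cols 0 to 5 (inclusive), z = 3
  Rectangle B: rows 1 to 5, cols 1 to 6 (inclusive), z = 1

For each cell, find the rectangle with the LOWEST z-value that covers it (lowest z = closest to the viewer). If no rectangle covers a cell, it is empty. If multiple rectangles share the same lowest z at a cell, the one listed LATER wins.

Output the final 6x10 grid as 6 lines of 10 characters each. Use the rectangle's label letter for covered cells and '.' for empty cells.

..........
ABBBBBB...
ABBBBBB...
.BBBBBB...
.BBBBBB...
.BBBBBB...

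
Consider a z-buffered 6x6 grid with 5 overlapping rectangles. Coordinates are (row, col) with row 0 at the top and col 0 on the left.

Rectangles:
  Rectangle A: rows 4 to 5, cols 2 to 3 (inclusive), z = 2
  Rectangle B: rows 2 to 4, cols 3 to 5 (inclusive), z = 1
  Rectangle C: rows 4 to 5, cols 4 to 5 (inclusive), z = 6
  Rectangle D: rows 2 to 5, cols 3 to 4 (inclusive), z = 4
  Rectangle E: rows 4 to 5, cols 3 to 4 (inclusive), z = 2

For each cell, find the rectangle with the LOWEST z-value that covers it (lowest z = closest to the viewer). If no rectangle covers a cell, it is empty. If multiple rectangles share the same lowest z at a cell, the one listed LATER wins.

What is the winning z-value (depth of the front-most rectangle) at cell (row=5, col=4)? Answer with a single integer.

Answer: 2

Derivation:
Check cell (5,4):
  A: rows 4-5 cols 2-3 -> outside (col miss)
  B: rows 2-4 cols 3-5 -> outside (row miss)
  C: rows 4-5 cols 4-5 z=6 -> covers; best now C (z=6)
  D: rows 2-5 cols 3-4 z=4 -> covers; best now D (z=4)
  E: rows 4-5 cols 3-4 z=2 -> covers; best now E (z=2)
Winner: E at z=2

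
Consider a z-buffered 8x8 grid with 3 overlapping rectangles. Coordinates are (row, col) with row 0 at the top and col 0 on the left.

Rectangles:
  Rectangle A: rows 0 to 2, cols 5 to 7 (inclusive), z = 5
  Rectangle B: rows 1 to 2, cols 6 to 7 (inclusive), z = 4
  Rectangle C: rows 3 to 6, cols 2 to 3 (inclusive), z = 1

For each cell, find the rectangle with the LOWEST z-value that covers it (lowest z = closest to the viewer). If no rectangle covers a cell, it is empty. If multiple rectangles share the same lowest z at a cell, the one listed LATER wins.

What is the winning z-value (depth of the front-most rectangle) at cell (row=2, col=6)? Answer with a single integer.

Answer: 4

Derivation:
Check cell (2,6):
  A: rows 0-2 cols 5-7 z=5 -> covers; best now A (z=5)
  B: rows 1-2 cols 6-7 z=4 -> covers; best now B (z=4)
  C: rows 3-6 cols 2-3 -> outside (row miss)
Winner: B at z=4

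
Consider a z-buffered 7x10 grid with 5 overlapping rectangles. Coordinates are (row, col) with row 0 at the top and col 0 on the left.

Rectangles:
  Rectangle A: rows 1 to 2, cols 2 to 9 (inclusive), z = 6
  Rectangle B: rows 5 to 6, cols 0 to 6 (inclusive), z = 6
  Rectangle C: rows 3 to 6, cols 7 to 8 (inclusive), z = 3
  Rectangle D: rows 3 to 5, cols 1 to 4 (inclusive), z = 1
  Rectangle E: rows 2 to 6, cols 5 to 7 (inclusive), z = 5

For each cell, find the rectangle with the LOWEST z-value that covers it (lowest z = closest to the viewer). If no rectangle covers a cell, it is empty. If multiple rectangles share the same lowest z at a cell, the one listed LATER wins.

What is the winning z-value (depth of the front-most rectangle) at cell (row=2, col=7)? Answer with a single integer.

Check cell (2,7):
  A: rows 1-2 cols 2-9 z=6 -> covers; best now A (z=6)
  B: rows 5-6 cols 0-6 -> outside (row miss)
  C: rows 3-6 cols 7-8 -> outside (row miss)
  D: rows 3-5 cols 1-4 -> outside (row miss)
  E: rows 2-6 cols 5-7 z=5 -> covers; best now E (z=5)
Winner: E at z=5

Answer: 5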